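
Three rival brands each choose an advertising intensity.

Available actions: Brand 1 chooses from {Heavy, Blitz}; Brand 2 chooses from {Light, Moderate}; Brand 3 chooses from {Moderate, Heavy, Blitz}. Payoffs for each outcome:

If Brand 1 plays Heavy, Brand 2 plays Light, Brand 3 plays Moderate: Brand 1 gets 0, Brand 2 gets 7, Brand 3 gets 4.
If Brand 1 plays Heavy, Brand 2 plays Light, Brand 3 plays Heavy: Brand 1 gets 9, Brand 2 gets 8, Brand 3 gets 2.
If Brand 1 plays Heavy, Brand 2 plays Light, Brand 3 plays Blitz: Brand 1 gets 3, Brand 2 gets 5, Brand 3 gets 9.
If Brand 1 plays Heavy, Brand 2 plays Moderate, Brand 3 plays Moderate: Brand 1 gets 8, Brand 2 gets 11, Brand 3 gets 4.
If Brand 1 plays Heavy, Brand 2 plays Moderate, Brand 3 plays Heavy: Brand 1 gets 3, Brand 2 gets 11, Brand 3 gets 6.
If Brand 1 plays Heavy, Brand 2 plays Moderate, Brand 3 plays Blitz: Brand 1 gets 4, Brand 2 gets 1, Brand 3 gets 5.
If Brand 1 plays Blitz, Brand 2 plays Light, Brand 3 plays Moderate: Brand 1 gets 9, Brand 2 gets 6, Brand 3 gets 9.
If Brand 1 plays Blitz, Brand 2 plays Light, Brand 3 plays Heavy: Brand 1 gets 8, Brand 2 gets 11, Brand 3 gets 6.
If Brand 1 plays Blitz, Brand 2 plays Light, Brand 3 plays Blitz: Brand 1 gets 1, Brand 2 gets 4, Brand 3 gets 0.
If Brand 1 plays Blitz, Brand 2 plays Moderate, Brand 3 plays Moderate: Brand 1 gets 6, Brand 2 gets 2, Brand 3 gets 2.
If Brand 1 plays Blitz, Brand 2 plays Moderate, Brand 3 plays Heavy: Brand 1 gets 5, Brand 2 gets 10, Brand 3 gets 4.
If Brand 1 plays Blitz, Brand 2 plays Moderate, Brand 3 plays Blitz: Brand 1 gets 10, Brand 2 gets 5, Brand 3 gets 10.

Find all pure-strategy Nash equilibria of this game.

(Heavy, Light, Moderate): Brand 1 can switch to Blitz (0 → 9). Not NE.
(Heavy, Light, Heavy): Brand 2 can switch to Moderate (8 → 11). Not NE.
(Heavy, Light, Blitz): Brand 1 gets 3, best alternative 1; Brand 2 gets 5, best alternative 1; Brand 3 gets 9, best alternative 4. No profitable deviation — NE.
(Heavy, Moderate, Moderate): Brand 3 can switch to Heavy (4 → 6). Not NE.
(Heavy, Moderate, Heavy): Brand 1 can switch to Blitz (3 → 5). Not NE.
(Heavy, Moderate, Blitz): Brand 1 can switch to Blitz (4 → 10). Not NE.
(Blitz, Light, Moderate): Brand 1 gets 9, best alternative 0; Brand 2 gets 6, best alternative 2; Brand 3 gets 9, best alternative 6. No profitable deviation — NE.
(Blitz, Light, Heavy): Brand 1 can switch to Heavy (8 → 9). Not NE.
(Blitz, Light, Blitz): Brand 1 can switch to Heavy (1 → 3). Not NE.
(Blitz, Moderate, Moderate): Brand 1 can switch to Heavy (6 → 8). Not NE.
(Blitz, Moderate, Heavy): Brand 2 can switch to Light (10 → 11). Not NE.
(Blitz, Moderate, Blitz): Brand 1 gets 10, best alternative 4; Brand 2 gets 5, best alternative 4; Brand 3 gets 10, best alternative 4. No profitable deviation — NE.

Pure-strategy Nash equilibria: (Heavy, Light, Blitz); (Blitz, Light, Moderate); (Blitz, Moderate, Blitz)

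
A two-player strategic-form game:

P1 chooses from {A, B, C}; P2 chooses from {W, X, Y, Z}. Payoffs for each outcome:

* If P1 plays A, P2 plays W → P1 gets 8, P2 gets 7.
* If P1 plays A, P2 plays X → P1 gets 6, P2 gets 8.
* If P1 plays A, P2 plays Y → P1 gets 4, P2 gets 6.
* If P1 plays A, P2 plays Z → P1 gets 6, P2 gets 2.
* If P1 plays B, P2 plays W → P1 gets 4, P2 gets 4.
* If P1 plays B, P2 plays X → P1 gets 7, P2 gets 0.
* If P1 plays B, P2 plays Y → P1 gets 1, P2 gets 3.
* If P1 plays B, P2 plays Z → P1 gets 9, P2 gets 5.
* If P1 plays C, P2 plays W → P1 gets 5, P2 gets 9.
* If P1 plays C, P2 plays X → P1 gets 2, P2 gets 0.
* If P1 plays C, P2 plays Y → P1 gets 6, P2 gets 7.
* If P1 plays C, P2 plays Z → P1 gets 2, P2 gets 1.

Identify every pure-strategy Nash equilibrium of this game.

(A, W): P2 can switch to X (7 → 8). Not NE.
(A, X): P1 can switch to B (6 → 7). Not NE.
(A, Y): P1 can switch to C (4 → 6). Not NE.
(A, Z): P1 can switch to B (6 → 9). Not NE.
(B, W): P1 can switch to A (4 → 8). Not NE.
(B, X): P2 can switch to W (0 → 4). Not NE.
(B, Y): P1 can switch to A (1 → 4). Not NE.
(B, Z): P1 gets 9, best alternative 6; P2 gets 5, best alternative 4. No profitable deviation — NE.
(C, W): P1 can switch to A (5 → 8). Not NE.
(C, X): P1 can switch to A (2 → 6). Not NE.
(C, Y): P2 can switch to W (7 → 9). Not NE.
(The remaining 1 profile has a profitable deviation by the same check.)

The unique pure-strategy Nash equilibrium is (B, Z).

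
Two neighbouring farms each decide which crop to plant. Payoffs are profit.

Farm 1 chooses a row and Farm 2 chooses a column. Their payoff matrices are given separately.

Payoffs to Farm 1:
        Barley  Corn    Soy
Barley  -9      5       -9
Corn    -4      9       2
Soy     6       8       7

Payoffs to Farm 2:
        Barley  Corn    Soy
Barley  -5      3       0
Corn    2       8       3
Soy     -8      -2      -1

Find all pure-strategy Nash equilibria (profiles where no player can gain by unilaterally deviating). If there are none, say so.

Pure-strategy Nash equilibria: (Corn, Corn), (Soy, Soy)

(Barley, Barley): Farm 1 can switch to Corn (-9 → -4). Not NE.
(Barley, Corn): Farm 1 can switch to Corn (5 → 9). Not NE.
(Barley, Soy): Farm 1 can switch to Corn (-9 → 2). Not NE.
(Corn, Barley): Farm 1 can switch to Soy (-4 → 6). Not NE.
(Corn, Corn): Farm 1 gets 9, best alternative 8; Farm 2 gets 8, best alternative 3. No profitable deviation — NE.
(Corn, Soy): Farm 1 can switch to Soy (2 → 7). Not NE.
(Soy, Barley): Farm 2 can switch to Corn (-8 → -2). Not NE.
(Soy, Corn): Farm 1 can switch to Corn (8 → 9). Not NE.
(Soy, Soy): Farm 1 gets 7, best alternative 2; Farm 2 gets -1, best alternative -2. No profitable deviation — NE.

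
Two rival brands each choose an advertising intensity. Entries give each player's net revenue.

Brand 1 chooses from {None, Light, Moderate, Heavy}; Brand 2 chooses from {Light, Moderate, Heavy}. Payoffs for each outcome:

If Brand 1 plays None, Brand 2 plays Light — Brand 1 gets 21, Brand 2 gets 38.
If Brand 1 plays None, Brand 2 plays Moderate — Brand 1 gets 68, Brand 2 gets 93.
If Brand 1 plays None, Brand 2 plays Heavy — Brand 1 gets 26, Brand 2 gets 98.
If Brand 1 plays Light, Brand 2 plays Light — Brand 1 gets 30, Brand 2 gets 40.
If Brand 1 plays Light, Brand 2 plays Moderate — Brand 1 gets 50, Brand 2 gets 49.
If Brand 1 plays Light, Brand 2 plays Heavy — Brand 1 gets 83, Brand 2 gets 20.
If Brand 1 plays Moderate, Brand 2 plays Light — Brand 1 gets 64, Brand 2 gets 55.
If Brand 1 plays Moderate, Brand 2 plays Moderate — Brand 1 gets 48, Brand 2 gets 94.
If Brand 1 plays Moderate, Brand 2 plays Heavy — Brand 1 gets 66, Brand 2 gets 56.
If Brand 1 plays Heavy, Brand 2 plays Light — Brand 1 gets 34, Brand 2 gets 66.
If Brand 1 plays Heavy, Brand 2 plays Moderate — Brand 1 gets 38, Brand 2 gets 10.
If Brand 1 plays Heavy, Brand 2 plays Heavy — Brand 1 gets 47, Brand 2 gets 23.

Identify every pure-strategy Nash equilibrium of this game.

(None, Light): Brand 1 can switch to Light (21 → 30). Not NE.
(None, Moderate): Brand 2 can switch to Heavy (93 → 98). Not NE.
(None, Heavy): Brand 1 can switch to Light (26 → 83). Not NE.
(Light, Light): Brand 1 can switch to Moderate (30 → 64). Not NE.
(Light, Moderate): Brand 1 can switch to None (50 → 68). Not NE.
(Light, Heavy): Brand 2 can switch to Light (20 → 40). Not NE.
(The remaining 6 profiles each have a profitable deviation by the same check.)

There is no pure-strategy Nash equilibrium.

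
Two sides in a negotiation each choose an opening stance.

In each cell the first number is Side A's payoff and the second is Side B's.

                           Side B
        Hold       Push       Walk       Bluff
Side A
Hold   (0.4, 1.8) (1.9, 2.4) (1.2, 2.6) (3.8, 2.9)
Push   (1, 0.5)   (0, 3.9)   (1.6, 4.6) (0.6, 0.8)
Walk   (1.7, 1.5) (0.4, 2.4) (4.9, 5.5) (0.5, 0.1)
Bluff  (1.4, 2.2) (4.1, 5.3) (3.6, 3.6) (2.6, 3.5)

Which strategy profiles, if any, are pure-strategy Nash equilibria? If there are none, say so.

(Hold, Hold): Side A can switch to Push (0.4 → 1). Not NE.
(Hold, Push): Side A can switch to Bluff (1.9 → 4.1). Not NE.
(Hold, Walk): Side A can switch to Push (1.2 → 1.6). Not NE.
(Hold, Bluff): Side A gets 3.8, best alternative 2.6; Side B gets 2.9, best alternative 2.6. No profitable deviation — NE.
(Push, Hold): Side A can switch to Walk (1 → 1.7). Not NE.
(Push, Push): Side A can switch to Hold (0 → 1.9). Not NE.
(Push, Walk): Side A can switch to Walk (1.6 → 4.9). Not NE.
(Push, Bluff): Side A can switch to Hold (0.6 → 3.8). Not NE.
(Walk, Hold): Side B can switch to Push (1.5 → 2.4). Not NE.
(Walk, Push): Side A can switch to Hold (0.4 → 1.9). Not NE.
(Walk, Walk): Side A gets 4.9, best alternative 3.6; Side B gets 5.5, best alternative 2.4. No profitable deviation — NE.
(Walk, Bluff): Side A can switch to Hold (0.5 → 3.8). Not NE.
(Bluff, Push): Side A gets 4.1, best alternative 1.9; Side B gets 5.3, best alternative 3.6. No profitable deviation — NE.
(The remaining 3 profiles each have a profitable deviation by the same check.)

Pure-strategy Nash equilibria: (Hold, Bluff) and (Walk, Walk) and (Bluff, Push)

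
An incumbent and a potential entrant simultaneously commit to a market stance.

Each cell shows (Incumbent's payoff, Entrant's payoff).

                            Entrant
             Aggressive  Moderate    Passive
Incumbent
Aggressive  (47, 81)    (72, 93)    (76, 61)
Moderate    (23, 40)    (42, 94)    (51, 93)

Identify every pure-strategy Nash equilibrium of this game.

Mark each player's best response to every combination of opponents' strategies; a profile where every player is best-responding is a pure Nash equilibrium.
Incumbent against Aggressive: payoffs 47, 23 → best response Aggressive.
Incumbent against Moderate: payoffs 72, 42 → best response Aggressive.
Incumbent against Passive: payoffs 76, 51 → best response Aggressive.
Entrant against Aggressive: payoffs 81, 93, 61 → best response Moderate.
Entrant against Moderate: payoffs 40, 94, 93 → best response Moderate.
Mutual best responses: (Aggressive, Moderate).

The unique pure-strategy Nash equilibrium is (Aggressive, Moderate).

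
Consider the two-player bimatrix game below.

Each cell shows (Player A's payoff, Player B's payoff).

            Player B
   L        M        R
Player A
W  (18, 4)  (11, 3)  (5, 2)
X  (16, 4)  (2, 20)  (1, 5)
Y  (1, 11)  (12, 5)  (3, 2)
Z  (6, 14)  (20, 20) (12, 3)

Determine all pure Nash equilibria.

(W, L): Player A gets 18, best alternative 16; Player B gets 4, best alternative 3. No profitable deviation — NE.
(W, M): Player A can switch to Y (11 → 12). Not NE.
(W, R): Player A can switch to Z (5 → 12). Not NE.
(X, L): Player A can switch to W (16 → 18). Not NE.
(X, M): Player A can switch to W (2 → 11). Not NE.
(X, R): Player A can switch to W (1 → 5). Not NE.
(Y, L): Player A can switch to W (1 → 18). Not NE.
(Y, M): Player A can switch to Z (12 → 20). Not NE.
(Y, R): Player A can switch to W (3 → 5). Not NE.
(Z, M): Player A gets 20, best alternative 12; Player B gets 20, best alternative 14. No profitable deviation — NE.
(The remaining 2 profiles each have a profitable deviation by the same check.)

The pure Nash equilibria are (W, L), (Z, M).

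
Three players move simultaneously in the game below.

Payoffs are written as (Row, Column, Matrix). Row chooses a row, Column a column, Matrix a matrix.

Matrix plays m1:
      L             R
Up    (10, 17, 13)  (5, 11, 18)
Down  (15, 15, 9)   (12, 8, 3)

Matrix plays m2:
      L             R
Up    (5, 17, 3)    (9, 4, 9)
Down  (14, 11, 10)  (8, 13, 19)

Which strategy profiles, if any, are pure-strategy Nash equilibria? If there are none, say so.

There is no pure-strategy Nash equilibrium.

Check each profile: it is a Nash equilibrium iff no player can strictly gain by switching unilaterally.
(Up, L, m1): Row can switch to Down (10 → 15). Not NE.
(Up, L, m2): Row can switch to Down (5 → 14). Not NE.
(Up, R, m1): Row can switch to Down (5 → 12). Not NE.
(Up, R, m2): Column can switch to L (4 → 17). Not NE.
(Down, L, m1): Matrix can switch to m2 (9 → 10). Not NE.
(Down, L, m2): Column can switch to R (11 → 13). Not NE.
(Down, R, m1): Column can switch to L (8 → 15). Not NE.
(Down, R, m2): Row can switch to Up (8 → 9). Not NE.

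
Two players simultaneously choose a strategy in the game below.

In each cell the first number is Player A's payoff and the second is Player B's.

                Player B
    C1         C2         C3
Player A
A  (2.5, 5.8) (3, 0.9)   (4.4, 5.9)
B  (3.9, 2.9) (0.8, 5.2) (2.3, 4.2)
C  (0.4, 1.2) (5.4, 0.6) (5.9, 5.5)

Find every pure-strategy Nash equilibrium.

(A, C1): Player A can switch to B (2.5 → 3.9). Not NE.
(A, C2): Player A can switch to C (3 → 5.4). Not NE.
(A, C3): Player A can switch to C (4.4 → 5.9). Not NE.
(B, C1): Player B can switch to C2 (2.9 → 5.2). Not NE.
(B, C2): Player A can switch to A (0.8 → 3). Not NE.
(B, C3): Player A can switch to A (2.3 → 4.4). Not NE.
(C, C1): Player A can switch to A (0.4 → 2.5). Not NE.
(C, C2): Player B can switch to C1 (0.6 → 1.2). Not NE.
(C, C3): Player A gets 5.9, best alternative 4.4; Player B gets 5.5, best alternative 1.2. No profitable deviation — NE.

Pure NE: (C, C3)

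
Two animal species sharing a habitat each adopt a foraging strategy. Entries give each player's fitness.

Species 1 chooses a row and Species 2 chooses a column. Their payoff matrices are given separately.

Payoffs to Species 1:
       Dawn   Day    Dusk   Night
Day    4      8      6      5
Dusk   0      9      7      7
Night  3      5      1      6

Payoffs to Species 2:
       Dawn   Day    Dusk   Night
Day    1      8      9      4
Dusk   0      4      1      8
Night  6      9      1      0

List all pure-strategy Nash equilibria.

Mark each player's best response to every combination of opponents' strategies; a profile where every player is best-responding is a pure Nash equilibrium.
Species 1 against Dawn: payoffs 4, 0, 3 → best response Day.
Species 1 against Day: payoffs 8, 9, 5 → best response Dusk.
Species 1 against Dusk: payoffs 6, 7, 1 → best response Dusk.
Species 1 against Night: payoffs 5, 7, 6 → best response Dusk.
Species 2 against Day: payoffs 1, 8, 9, 4 → best response Dusk.
Species 2 against Dusk: payoffs 0, 4, 1, 8 → best response Night.
Species 2 against Night: payoffs 6, 9, 1, 0 → best response Day.
Mutual best responses: (Dusk, Night).

(Dusk, Night)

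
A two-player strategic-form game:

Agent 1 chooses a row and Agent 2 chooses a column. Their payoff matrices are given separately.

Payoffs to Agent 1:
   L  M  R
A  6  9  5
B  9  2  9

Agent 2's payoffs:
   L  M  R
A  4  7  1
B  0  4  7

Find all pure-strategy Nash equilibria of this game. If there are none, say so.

Agent 1 against L: payoffs 6, 9 → best response B.
Agent 1 against M: payoffs 9, 2 → best response A.
Agent 1 against R: payoffs 5, 9 → best response B.
Agent 2 against A: payoffs 4, 7, 1 → best response M.
Agent 2 against B: payoffs 0, 4, 7 → best response R.
Mutual best responses: (A, M); (B, R).

The pure Nash equilibria are (A, M) and (B, R).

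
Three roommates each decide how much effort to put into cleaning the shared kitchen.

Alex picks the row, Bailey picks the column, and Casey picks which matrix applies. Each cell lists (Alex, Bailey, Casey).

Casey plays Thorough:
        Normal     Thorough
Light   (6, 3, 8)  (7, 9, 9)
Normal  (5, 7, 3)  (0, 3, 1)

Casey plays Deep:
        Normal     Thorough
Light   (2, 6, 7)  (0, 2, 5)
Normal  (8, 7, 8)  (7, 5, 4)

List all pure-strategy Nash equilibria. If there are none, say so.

Check each profile: it is a Nash equilibrium iff no player can strictly gain by switching unilaterally.
(Light, Normal, Thorough): Bailey can switch to Thorough (3 → 9). Not NE.
(Light, Normal, Deep): Alex can switch to Normal (2 → 8). Not NE.
(Light, Thorough, Thorough): Alex gets 7, best alternative 0; Bailey gets 9, best alternative 3; Casey gets 9, best alternative 5. No profitable deviation — NE.
(Light, Thorough, Deep): Alex can switch to Normal (0 → 7). Not NE.
(Normal, Normal, Thorough): Alex can switch to Light (5 → 6). Not NE.
(Normal, Normal, Deep): Alex gets 8, best alternative 2; Bailey gets 7, best alternative 5; Casey gets 8, best alternative 3. No profitable deviation — NE.
(Normal, Thorough, Thorough): Alex can switch to Light (0 → 7). Not NE.
(Normal, Thorough, Deep): Bailey can switch to Normal (5 → 7). Not NE.

(Light, Thorough, Thorough); (Normal, Normal, Deep)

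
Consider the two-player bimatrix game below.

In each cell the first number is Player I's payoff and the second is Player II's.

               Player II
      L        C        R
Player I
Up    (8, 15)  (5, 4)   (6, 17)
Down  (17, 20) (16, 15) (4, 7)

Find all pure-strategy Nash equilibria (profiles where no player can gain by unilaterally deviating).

(Up, L): Player I can switch to Down (8 → 17). Not NE.
(Up, C): Player I can switch to Down (5 → 16). Not NE.
(Up, R): Player I gets 6, best alternative 4; Player II gets 17, best alternative 15. No profitable deviation — NE.
(Down, L): Player I gets 17, best alternative 8; Player II gets 20, best alternative 15. No profitable deviation — NE.
(Down, C): Player II can switch to L (15 → 20). Not NE.
(Down, R): Player I can switch to Up (4 → 6). Not NE.

Pure-strategy Nash equilibria: (Up, R) and (Down, L)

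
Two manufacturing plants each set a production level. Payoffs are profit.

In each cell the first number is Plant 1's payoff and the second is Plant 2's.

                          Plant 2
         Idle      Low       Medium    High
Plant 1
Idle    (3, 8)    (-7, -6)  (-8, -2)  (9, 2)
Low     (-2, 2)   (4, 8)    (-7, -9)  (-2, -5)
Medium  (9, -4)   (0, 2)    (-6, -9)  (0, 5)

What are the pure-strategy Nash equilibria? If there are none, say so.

For each player, find the best response to each opponent profile; mutual best responses are the pure NE.
Plant 1 against Idle: payoffs 3, -2, 9 → best response Medium.
Plant 1 against Low: payoffs -7, 4, 0 → best response Low.
Plant 1 against Medium: payoffs -8, -7, -6 → best response Medium.
Plant 1 against High: payoffs 9, -2, 0 → best response Idle.
Plant 2 against Idle: payoffs 8, -6, -2, 2 → best response Idle.
Plant 2 against Low: payoffs 2, 8, -9, -5 → best response Low.
Plant 2 against Medium: payoffs -4, 2, -9, 5 → best response High.
Mutual best responses: (Low, Low).

(Low, Low)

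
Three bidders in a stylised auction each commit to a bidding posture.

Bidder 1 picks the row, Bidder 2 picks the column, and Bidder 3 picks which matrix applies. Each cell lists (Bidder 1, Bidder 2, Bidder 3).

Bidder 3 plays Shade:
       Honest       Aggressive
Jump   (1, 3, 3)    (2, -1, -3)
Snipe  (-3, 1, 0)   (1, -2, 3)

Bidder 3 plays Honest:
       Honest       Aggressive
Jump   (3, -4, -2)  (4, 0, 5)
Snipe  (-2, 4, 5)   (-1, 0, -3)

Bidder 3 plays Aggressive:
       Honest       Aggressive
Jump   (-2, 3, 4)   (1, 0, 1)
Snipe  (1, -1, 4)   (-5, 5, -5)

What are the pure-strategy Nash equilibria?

The unique pure-strategy Nash equilibrium is (Jump, Aggressive, Honest).

Bidder 1 against (Honest, Shade): payoffs 1, -3 → best response Jump.
Bidder 1 against (Honest, Honest): payoffs 3, -2 → best response Jump.
Bidder 1 against (Honest, Aggressive): payoffs -2, 1 → best response Snipe.
Bidder 1 against (Aggressive, Shade): payoffs 2, 1 → best response Jump.
Bidder 1 against (Aggressive, Honest): payoffs 4, -1 → best response Jump.
Bidder 1 against (Aggressive, Aggressive): payoffs 1, -5 → best response Jump.
Bidder 2 against (Jump, Shade): payoffs 3, -1 → best response Honest.
Bidder 2 against (Jump, Honest): payoffs -4, 0 → best response Aggressive.
Bidder 2 against (Jump, Aggressive): payoffs 3, 0 → best response Honest.
Bidder 2 against (Snipe, Shade): payoffs 1, -2 → best response Honest.
Bidder 2 against (Snipe, Honest): payoffs 4, 0 → best response Honest.
Bidder 2 against (Snipe, Aggressive): payoffs -1, 5 → best response Aggressive.
Bidder 3 against (Jump, Honest): payoffs 3, -2, 4 → best response Aggressive.
Bidder 3 against (Jump, Aggressive): payoffs -3, 5, 1 → best response Honest.
Bidder 3 against (Snipe, Honest): payoffs 0, 5, 4 → best response Honest.
Bidder 3 against (Snipe, Aggressive): payoffs 3, -3, -5 → best response Shade.
Mutual best responses: (Jump, Aggressive, Honest).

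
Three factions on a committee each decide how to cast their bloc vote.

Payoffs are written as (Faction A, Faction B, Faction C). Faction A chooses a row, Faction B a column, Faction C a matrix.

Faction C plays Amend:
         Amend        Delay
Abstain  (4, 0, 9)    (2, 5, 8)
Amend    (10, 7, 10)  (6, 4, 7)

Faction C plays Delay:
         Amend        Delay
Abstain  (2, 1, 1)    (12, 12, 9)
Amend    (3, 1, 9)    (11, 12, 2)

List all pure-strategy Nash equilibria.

The pure Nash equilibria are (Abstain, Delay, Delay); (Amend, Amend, Amend).

For each strategy profile, look for a profitable unilateral deviation.
(Abstain, Amend, Amend): Faction A can switch to Amend (4 → 10). Not NE.
(Abstain, Amend, Delay): Faction A can switch to Amend (2 → 3). Not NE.
(Abstain, Delay, Amend): Faction A can switch to Amend (2 → 6). Not NE.
(Abstain, Delay, Delay): Faction A gets 12, best alternative 11; Faction B gets 12, best alternative 1; Faction C gets 9, best alternative 8. No profitable deviation — NE.
(Amend, Amend, Amend): Faction A gets 10, best alternative 4; Faction B gets 7, best alternative 4; Faction C gets 10, best alternative 9. No profitable deviation — NE.
(Amend, Amend, Delay): Faction B can switch to Delay (1 → 12). Not NE.
(Amend, Delay, Amend): Faction B can switch to Amend (4 → 7). Not NE.
(Amend, Delay, Delay): Faction A can switch to Abstain (11 → 12). Not NE.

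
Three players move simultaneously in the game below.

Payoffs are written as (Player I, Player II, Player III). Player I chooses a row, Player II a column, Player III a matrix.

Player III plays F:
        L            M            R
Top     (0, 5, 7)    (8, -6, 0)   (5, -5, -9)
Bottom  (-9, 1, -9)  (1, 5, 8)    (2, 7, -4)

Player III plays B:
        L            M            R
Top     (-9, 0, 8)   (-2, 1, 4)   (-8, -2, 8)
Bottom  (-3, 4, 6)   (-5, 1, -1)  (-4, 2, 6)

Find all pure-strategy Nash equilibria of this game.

(Top, M, B) and (Bottom, L, B)

For each strategy profile, look for a profitable unilateral deviation.
(Top, L, F): Player III can switch to B (7 → 8). Not NE.
(Top, L, B): Player I can switch to Bottom (-9 → -3). Not NE.
(Top, M, F): Player II can switch to L (-6 → 5). Not NE.
(Top, M, B): Player I gets -2, best alternative -5; Player II gets 1, best alternative 0; Player III gets 4, best alternative 0. No profitable deviation — NE.
(Top, R, F): Player II can switch to L (-5 → 5). Not NE.
(Top, R, B): Player I can switch to Bottom (-8 → -4). Not NE.
(Bottom, L, F): Player I can switch to Top (-9 → 0). Not NE.
(Bottom, L, B): Player I gets -3, best alternative -9; Player II gets 4, best alternative 2; Player III gets 6, best alternative -9. No profitable deviation — NE.
(The remaining 4 profiles each have a profitable deviation by the same check.)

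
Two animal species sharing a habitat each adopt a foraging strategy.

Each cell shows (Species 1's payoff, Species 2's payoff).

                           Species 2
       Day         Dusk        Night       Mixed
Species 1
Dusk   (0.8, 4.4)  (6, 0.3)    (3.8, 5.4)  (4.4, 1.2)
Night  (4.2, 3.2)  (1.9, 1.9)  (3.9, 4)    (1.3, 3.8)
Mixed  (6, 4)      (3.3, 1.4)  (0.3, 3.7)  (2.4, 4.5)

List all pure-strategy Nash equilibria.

Pure NE: (Night, Night)

Mark each player's best response to every combination of opponents' strategies; a profile where every player is best-responding is a pure Nash equilibrium.
Species 1 against Day: payoffs 0.8, 4.2, 6 → best response Mixed.
Species 1 against Dusk: payoffs 6, 1.9, 3.3 → best response Dusk.
Species 1 against Night: payoffs 3.8, 3.9, 0.3 → best response Night.
Species 1 against Mixed: payoffs 4.4, 1.3, 2.4 → best response Dusk.
Species 2 against Dusk: payoffs 4.4, 0.3, 5.4, 1.2 → best response Night.
Species 2 against Night: payoffs 3.2, 1.9, 4, 3.8 → best response Night.
Species 2 against Mixed: payoffs 4, 1.4, 3.7, 4.5 → best response Mixed.
Mutual best responses: (Night, Night).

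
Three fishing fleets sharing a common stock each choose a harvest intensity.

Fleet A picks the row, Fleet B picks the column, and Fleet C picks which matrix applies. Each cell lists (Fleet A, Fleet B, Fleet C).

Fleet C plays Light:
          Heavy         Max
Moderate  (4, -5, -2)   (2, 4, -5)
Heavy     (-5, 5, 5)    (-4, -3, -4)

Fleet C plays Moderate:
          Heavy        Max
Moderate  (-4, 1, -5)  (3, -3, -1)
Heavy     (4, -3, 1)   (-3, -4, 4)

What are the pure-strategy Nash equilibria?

none

Mark each player's best response to every combination of opponents' strategies; a profile where every player is best-responding is a pure Nash equilibrium.
Fleet A against (Heavy, Light): payoffs 4, -5 → best response Moderate.
Fleet A against (Heavy, Moderate): payoffs -4, 4 → best response Heavy.
Fleet A against (Max, Light): payoffs 2, -4 → best response Moderate.
Fleet A against (Max, Moderate): payoffs 3, -3 → best response Moderate.
Fleet B against (Moderate, Light): payoffs -5, 4 → best response Max.
Fleet B against (Moderate, Moderate): payoffs 1, -3 → best response Heavy.
Fleet B against (Heavy, Light): payoffs 5, -3 → best response Heavy.
Fleet B against (Heavy, Moderate): payoffs -3, -4 → best response Heavy.
Fleet C against (Moderate, Heavy): payoffs -2, -5 → best response Light.
Fleet C against (Moderate, Max): payoffs -5, -1 → best response Moderate.
Fleet C against (Heavy, Heavy): payoffs 5, 1 → best response Light.
Fleet C against (Heavy, Max): payoffs -4, 4 → best response Moderate.
No profile is a mutual best response for all players.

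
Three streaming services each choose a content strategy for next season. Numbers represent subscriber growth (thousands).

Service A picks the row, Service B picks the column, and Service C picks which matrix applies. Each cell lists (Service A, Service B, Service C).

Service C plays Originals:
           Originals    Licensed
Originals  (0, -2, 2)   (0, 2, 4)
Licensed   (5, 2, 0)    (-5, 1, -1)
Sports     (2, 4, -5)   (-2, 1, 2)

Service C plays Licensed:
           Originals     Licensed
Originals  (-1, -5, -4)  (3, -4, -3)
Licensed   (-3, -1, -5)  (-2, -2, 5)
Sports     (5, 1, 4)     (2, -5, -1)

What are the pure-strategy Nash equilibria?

Mark each player's best response to every combination of opponents' strategies; a profile where every player is best-responding is a pure Nash equilibrium.
Service A against (Originals, Originals): payoffs 0, 5, 2 → best response Licensed.
Service A against (Originals, Licensed): payoffs -1, -3, 5 → best response Sports.
Service A against (Licensed, Originals): payoffs 0, -5, -2 → best response Originals.
Service A against (Licensed, Licensed): payoffs 3, -2, 2 → best response Originals.
Service B against (Originals, Originals): payoffs -2, 2 → best response Licensed.
Service B against (Originals, Licensed): payoffs -5, -4 → best response Licensed.
Service B against (Licensed, Originals): payoffs 2, 1 → best response Originals.
Service B against (Licensed, Licensed): payoffs -1, -2 → best response Originals.
Service B against (Sports, Originals): payoffs 4, 1 → best response Originals.
Service B against (Sports, Licensed): payoffs 1, -5 → best response Originals.
Service C against (Originals, Originals): payoffs 2, -4 → best response Originals.
Service C against (Originals, Licensed): payoffs 4, -3 → best response Originals.
Service C against (Licensed, Originals): payoffs 0, -5 → best response Originals.
Service C against (Licensed, Licensed): payoffs -1, 5 → best response Licensed.
Service C against (Sports, Originals): payoffs -5, 4 → best response Licensed.
Service C against (Sports, Licensed): payoffs 2, -1 → best response Originals.
Mutual best responses: (Originals, Licensed, Originals); (Licensed, Originals, Originals); (Sports, Originals, Licensed).

The pure Nash equilibria are (Originals, Licensed, Originals), (Licensed, Originals, Originals), (Sports, Originals, Licensed).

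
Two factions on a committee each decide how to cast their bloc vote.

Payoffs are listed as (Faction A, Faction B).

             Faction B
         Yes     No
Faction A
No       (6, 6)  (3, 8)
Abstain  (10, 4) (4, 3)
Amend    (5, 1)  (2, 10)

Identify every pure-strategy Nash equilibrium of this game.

For each player, find the best response to each opponent profile; mutual best responses are the pure NE.
Faction A against Yes: payoffs 6, 10, 5 → best response Abstain.
Faction A against No: payoffs 3, 4, 2 → best response Abstain.
Faction B against No: payoffs 6, 8 → best response No.
Faction B against Abstain: payoffs 4, 3 → best response Yes.
Faction B against Amend: payoffs 1, 10 → best response No.
Mutual best responses: (Abstain, Yes).

(Abstain, Yes)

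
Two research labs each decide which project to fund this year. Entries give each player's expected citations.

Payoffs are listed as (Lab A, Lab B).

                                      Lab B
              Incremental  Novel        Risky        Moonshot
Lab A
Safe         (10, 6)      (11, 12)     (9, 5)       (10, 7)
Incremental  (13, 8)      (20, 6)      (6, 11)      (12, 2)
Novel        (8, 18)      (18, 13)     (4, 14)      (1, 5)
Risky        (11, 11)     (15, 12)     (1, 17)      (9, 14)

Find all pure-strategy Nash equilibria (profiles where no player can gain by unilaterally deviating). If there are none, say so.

There is no pure-strategy Nash equilibrium.

Lab A against Incremental: payoffs 10, 13, 8, 11 → best response Incremental.
Lab A against Novel: payoffs 11, 20, 18, 15 → best response Incremental.
Lab A against Risky: payoffs 9, 6, 4, 1 → best response Safe.
Lab A against Moonshot: payoffs 10, 12, 1, 9 → best response Incremental.
Lab B against Safe: payoffs 6, 12, 5, 7 → best response Novel.
Lab B against Incremental: payoffs 8, 6, 11, 2 → best response Risky.
Lab B against Novel: payoffs 18, 13, 14, 5 → best response Incremental.
Lab B against Risky: payoffs 11, 12, 17, 14 → best response Risky.
No profile is a mutual best response for all players.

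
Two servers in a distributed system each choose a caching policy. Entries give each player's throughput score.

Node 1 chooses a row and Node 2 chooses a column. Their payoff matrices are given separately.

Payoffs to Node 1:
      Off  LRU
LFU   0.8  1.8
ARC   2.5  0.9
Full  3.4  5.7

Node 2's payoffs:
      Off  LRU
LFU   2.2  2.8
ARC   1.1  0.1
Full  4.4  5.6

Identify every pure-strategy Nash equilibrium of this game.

(LFU, Off): Node 1 can switch to ARC (0.8 → 2.5). Not NE.
(LFU, LRU): Node 1 can switch to Full (1.8 → 5.7). Not NE.
(ARC, Off): Node 1 can switch to Full (2.5 → 3.4). Not NE.
(ARC, LRU): Node 1 can switch to LFU (0.9 → 1.8). Not NE.
(Full, Off): Node 2 can switch to LRU (4.4 → 5.6). Not NE.
(Full, LRU): Node 1 gets 5.7, best alternative 1.8; Node 2 gets 5.6, best alternative 4.4. No profitable deviation — NE.

(Full, LRU)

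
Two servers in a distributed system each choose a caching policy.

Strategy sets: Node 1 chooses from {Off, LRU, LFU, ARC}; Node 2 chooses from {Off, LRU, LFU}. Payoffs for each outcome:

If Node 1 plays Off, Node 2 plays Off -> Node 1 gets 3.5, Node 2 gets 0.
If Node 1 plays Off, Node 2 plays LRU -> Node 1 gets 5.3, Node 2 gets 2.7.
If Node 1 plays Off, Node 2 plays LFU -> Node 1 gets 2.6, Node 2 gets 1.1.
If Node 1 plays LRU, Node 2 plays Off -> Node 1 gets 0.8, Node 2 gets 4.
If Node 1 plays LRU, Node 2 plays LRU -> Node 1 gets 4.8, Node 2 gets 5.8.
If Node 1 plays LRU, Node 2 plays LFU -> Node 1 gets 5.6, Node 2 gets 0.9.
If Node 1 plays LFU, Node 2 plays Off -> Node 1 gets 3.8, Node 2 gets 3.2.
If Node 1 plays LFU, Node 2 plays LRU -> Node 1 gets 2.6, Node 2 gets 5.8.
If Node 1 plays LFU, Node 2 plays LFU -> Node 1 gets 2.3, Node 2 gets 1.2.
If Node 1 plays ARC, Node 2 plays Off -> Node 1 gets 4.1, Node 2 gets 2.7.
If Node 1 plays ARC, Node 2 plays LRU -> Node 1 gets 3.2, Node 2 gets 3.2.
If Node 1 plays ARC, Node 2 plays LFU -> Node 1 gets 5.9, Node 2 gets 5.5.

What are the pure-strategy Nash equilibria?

For each player, find the best response to each opponent profile; mutual best responses are the pure NE.
Node 1 against Off: payoffs 3.5, 0.8, 3.8, 4.1 → best response ARC.
Node 1 against LRU: payoffs 5.3, 4.8, 2.6, 3.2 → best response Off.
Node 1 against LFU: payoffs 2.6, 5.6, 2.3, 5.9 → best response ARC.
Node 2 against Off: payoffs 0, 2.7, 1.1 → best response LRU.
Node 2 against LRU: payoffs 4, 5.8, 0.9 → best response LRU.
Node 2 against LFU: payoffs 3.2, 5.8, 1.2 → best response LRU.
Node 2 against ARC: payoffs 2.7, 3.2, 5.5 → best response LFU.
Mutual best responses: (Off, LRU); (ARC, LFU).

The pure Nash equilibria are (Off, LRU), (ARC, LFU).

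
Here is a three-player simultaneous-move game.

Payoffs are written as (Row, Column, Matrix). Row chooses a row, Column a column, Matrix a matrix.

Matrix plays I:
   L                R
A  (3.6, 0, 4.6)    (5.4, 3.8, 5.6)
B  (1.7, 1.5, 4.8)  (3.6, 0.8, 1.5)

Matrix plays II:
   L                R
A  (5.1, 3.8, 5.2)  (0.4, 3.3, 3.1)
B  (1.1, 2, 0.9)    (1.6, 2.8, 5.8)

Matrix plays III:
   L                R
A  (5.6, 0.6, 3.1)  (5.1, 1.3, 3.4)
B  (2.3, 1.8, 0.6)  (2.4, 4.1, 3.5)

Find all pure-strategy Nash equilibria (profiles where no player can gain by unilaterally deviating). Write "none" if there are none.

Mark each player's best response to every combination of opponents' strategies; a profile where every player is best-responding is a pure Nash equilibrium.
Row against (L, I): payoffs 3.6, 1.7 → best response A.
Row against (L, II): payoffs 5.1, 1.1 → best response A.
Row against (L, III): payoffs 5.6, 2.3 → best response A.
Row against (R, I): payoffs 5.4, 3.6 → best response A.
Row against (R, II): payoffs 0.4, 1.6 → best response B.
Row against (R, III): payoffs 5.1, 2.4 → best response A.
Column against (A, I): payoffs 0, 3.8 → best response R.
Column against (A, II): payoffs 3.8, 3.3 → best response L.
Column against (A, III): payoffs 0.6, 1.3 → best response R.
Column against (B, I): payoffs 1.5, 0.8 → best response L.
Column against (B, II): payoffs 2, 2.8 → best response R.
Column against (B, III): payoffs 1.8, 4.1 → best response R.
Matrix against (A, L): payoffs 4.6, 5.2, 3.1 → best response II.
Matrix against (A, R): payoffs 5.6, 3.1, 3.4 → best response I.
Matrix against (B, L): payoffs 4.8, 0.9, 0.6 → best response I.
Matrix against (B, R): payoffs 1.5, 5.8, 3.5 → best response II.
Mutual best responses: (A, L, II); (A, R, I); (B, R, II).

(A, L, II), (A, R, I), (B, R, II)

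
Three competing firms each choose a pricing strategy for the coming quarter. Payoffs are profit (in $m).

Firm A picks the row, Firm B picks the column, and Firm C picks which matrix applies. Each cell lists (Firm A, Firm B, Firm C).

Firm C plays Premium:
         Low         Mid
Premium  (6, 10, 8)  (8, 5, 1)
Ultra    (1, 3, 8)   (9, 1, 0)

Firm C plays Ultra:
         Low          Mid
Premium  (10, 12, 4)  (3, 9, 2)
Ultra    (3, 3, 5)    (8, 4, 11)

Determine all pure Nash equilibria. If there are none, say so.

The pure Nash equilibria are (Premium, Low, Premium) and (Ultra, Mid, Ultra).

Check each profile: it is a Nash equilibrium iff no player can strictly gain by switching unilaterally.
(Premium, Low, Premium): Firm A gets 6, best alternative 1; Firm B gets 10, best alternative 5; Firm C gets 8, best alternative 4. No profitable deviation — NE.
(Premium, Low, Ultra): Firm C can switch to Premium (4 → 8). Not NE.
(Premium, Mid, Premium): Firm A can switch to Ultra (8 → 9). Not NE.
(Premium, Mid, Ultra): Firm A can switch to Ultra (3 → 8). Not NE.
(Ultra, Low, Premium): Firm A can switch to Premium (1 → 6). Not NE.
(Ultra, Low, Ultra): Firm A can switch to Premium (3 → 10). Not NE.
(Ultra, Mid, Premium): Firm B can switch to Low (1 → 3). Not NE.
(Ultra, Mid, Ultra): Firm A gets 8, best alternative 3; Firm B gets 4, best alternative 3; Firm C gets 11, best alternative 0. No profitable deviation — NE.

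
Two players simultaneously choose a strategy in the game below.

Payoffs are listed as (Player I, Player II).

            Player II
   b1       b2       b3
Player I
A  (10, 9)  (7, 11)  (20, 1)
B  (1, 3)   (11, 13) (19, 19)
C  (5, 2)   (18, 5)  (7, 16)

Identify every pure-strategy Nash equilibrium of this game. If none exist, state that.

Player I against b1: payoffs 10, 1, 5 → best response A.
Player I against b2: payoffs 7, 11, 18 → best response C.
Player I against b3: payoffs 20, 19, 7 → best response A.
Player II against A: payoffs 9, 11, 1 → best response b2.
Player II against B: payoffs 3, 13, 19 → best response b3.
Player II against C: payoffs 2, 5, 16 → best response b3.
No profile is a mutual best response for all players.

No pure-strategy Nash equilibrium.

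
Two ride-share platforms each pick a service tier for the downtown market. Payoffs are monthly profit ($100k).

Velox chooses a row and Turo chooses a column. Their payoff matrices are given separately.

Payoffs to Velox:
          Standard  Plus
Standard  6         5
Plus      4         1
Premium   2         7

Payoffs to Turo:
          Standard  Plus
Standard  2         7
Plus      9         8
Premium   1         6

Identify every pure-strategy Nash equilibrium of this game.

For each player, find the best response to each opponent profile; mutual best responses are the pure NE.
Velox against Standard: payoffs 6, 4, 2 → best response Standard.
Velox against Plus: payoffs 5, 1, 7 → best response Premium.
Turo against Standard: payoffs 2, 7 → best response Plus.
Turo against Plus: payoffs 9, 8 → best response Standard.
Turo against Premium: payoffs 1, 6 → best response Plus.
Mutual best responses: (Premium, Plus).

The unique pure-strategy Nash equilibrium is (Premium, Plus).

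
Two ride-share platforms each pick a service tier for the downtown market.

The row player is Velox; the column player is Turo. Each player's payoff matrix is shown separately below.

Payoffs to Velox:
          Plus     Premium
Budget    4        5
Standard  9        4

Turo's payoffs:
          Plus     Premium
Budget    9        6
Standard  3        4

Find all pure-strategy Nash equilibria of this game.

This game has no pure Nash equilibrium.

Velox against Plus: payoffs 4, 9 → best response Standard.
Velox against Premium: payoffs 5, 4 → best response Budget.
Turo against Budget: payoffs 9, 6 → best response Plus.
Turo against Standard: payoffs 3, 4 → best response Premium.
No profile is a mutual best response for all players.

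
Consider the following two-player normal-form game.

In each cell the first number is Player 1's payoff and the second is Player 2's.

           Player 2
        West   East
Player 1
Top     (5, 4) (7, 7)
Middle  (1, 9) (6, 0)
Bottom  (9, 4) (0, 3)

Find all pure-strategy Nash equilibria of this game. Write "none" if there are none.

(Top, East), (Bottom, West)

For each player, find the best response to each opponent profile; mutual best responses are the pure NE.
Player 1 against West: payoffs 5, 1, 9 → best response Bottom.
Player 1 against East: payoffs 7, 6, 0 → best response Top.
Player 2 against Top: payoffs 4, 7 → best response East.
Player 2 against Middle: payoffs 9, 0 → best response West.
Player 2 against Bottom: payoffs 4, 3 → best response West.
Mutual best responses: (Top, East); (Bottom, West).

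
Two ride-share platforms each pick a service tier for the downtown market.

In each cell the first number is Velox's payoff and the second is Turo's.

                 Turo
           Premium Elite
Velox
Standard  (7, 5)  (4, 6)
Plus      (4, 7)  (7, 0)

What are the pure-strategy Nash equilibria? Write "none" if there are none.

none

Velox against Premium: payoffs 7, 4 → best response Standard.
Velox against Elite: payoffs 4, 7 → best response Plus.
Turo against Standard: payoffs 5, 6 → best response Elite.
Turo against Plus: payoffs 7, 0 → best response Premium.
No profile is a mutual best response for all players.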